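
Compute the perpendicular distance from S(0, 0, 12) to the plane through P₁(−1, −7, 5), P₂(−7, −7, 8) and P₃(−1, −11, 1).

P₁P₂ = (−6, 0, 3) and P₁P₃ = (0, −4, −4), so a normal is n = P₁P₂ × P₁P₃ = (12, −24, 24).
d = |12·0 + (-24)·0 + 24·12 − 276| / √(144 + 576 + 576) = |12| / 36 = 1/3.

1/3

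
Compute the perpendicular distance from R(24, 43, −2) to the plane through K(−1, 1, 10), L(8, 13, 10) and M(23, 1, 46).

18/17

KL = (9, 12, 0) and KM = (24, 0, 36), so a normal is n = KL × KM = (432, −324, −288).
n = (432, −324, −288); n·P − (-3636) = 648; |n| = 612; distance = 648/612 = 18/17.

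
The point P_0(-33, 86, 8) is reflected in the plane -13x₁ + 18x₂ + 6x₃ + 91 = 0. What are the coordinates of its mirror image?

(71, -58, -40)

n = (-13, 18, 6), |n|² = 529, n·P_0 − (-91) = 2116, so t = 2116/529 = 4.
Foot F = P_0 − 4·n = (19, 14, -16); the reflection is 2F − P_0 = (71, -58, -40).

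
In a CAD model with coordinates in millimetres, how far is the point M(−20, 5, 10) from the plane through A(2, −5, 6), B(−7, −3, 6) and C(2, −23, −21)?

2

AB = (−9, 2, 0) and AC = (0, −18, −27), so a normal is n = AB × AC = (−54, −243, 162).
d = |(-54)·(-20) + (-243)·5 + 162·10 − 2079| / √(2916 + 59049 + 26244) = |-594| / 297 = 2.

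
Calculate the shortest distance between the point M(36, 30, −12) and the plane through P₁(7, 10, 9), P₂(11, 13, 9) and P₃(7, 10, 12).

7/5

P₁P₂ = (4, 3, 0) and P₁P₃ = (0, 0, 3), so a normal is n = P₁P₂ × P₁P₃ = (9, −12, 0).
n = (9, −12, 0); n·P − (-57) = 21; |n| = 15; distance = 21/15 = 7/5.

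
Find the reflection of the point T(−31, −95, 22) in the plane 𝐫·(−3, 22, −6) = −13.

(-55, 81, -26)

n = (−3, 22, −6), |n|² = 529, n·T − (-13) = -2116, so t = -2116/529 = -4.
Foot F = T − (-4)·n = (−43, −7, −2); the reflection is 2F − T = (−55, 81, −26).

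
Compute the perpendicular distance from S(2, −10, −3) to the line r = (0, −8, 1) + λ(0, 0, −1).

Direction vector d = (0, 0, −1).
AP = (2, −2, −4), and AP × d = (2, 2, 0).
|AP × d|² = 8 and |d|² = 1, so the distance is √8 = 2√2.

2√2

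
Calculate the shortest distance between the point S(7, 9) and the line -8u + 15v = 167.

The normal to the line is n = (-8, 15) with |n| = 17.
|n·S − 167| = |79 − 167| = 88, so the distance is 88/17.

88/17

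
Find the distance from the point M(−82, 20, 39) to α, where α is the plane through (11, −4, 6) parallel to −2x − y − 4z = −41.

30/√21

Parallel planes share the normal n = (−2, −1, −4); since (11, −4, 6) lies on the plane, its equation is −2x − y − 4z = -42.
Then n·(−82, 20, 39) − (−42) = 30.
|n| = √(4 + 1 + 16) = √21, so the distance is |30|/√21 = 10√21/7.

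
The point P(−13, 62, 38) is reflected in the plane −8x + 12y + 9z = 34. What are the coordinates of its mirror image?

(51, -34, -34)

n = (−8, 12, 9), |n|² = 289, n·P − 34 = 1156, so t = 1156/289 = 4.
Foot F = P − 4·n = (19, 14, 2); the reflection is 2F − P = (51, −34, −34).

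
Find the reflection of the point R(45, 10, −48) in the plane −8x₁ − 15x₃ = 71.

n = (−8, 0, −15), |n|² = 289, n·R − 71 = 289, so t = 289/289 = 1.
Foot F = R − 1·n = (53, 10, −33); the reflection is 2F − R = (61, 10, −18).

(61, 10, -18)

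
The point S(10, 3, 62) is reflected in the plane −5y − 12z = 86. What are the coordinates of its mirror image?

(10, -47, -58)

n = (0, −5, −12), |n|² = 169, n·S − 86 = -845, so t = -845/169 = -5.
Foot F = S − (-5)·n = (10, −22, 2); the reflection is 2F − S = (10, −47, −58).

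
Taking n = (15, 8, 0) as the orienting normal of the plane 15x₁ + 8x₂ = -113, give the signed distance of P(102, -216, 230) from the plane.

-5

n·P − (-113) = -85.
|n| = 17, so the signed distance is -85/17 = -5.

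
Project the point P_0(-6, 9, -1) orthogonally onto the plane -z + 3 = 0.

The perpendicular from P_0 has direction n = (0, 0, -1): r = (-6, 9, -1) + μ(0, 0, -1).
Substitute into the plane: n·(P_0 + μn) = -3 gives 1 + 1μ = -3, so μ = -4.
Foot = (-6, 9, -1) + (-4)·(0, 0, -1) = (-6, 9, 3).

(-6, 9, 3)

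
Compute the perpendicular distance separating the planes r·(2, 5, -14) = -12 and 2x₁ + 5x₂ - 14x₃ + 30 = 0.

With common normal n = (2, 5, -14) (|n| = 15), the distance is |(-12) − (-30)|/|n| = 18/15 = 6/5.

6/5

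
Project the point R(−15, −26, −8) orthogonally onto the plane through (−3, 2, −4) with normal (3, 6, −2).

(-3, -2, -16)

n = (3, 6, −2), |n|² = 49, and n·R − 11 = -196.
t = -196/49 = -4, so the foot is R − t·n = (−15, −26, −8) − (-4)·(3, 6, −2) = (−3, −2, −16).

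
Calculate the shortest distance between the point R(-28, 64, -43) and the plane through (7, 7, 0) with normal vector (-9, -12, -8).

25/17

The plane has equation n·(r − (7, 7, 0)) = 0, i.e. n·r = -147.
n = (-9, -12, -8); n·P − (-147) = -25; |n| = 17; distance = 25/17.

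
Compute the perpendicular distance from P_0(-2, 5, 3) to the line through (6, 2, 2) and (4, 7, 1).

A direction vector is d = (-2, 5, -1).
AP = (-8, 3, 1), and AP × d = (-8, -10, -34).
|AP × d|² = 1320 and |d|² = 30, so the distance is √(1320/30) = √44 = 2√11.

2√11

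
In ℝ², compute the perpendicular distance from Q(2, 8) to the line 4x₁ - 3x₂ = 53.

d = |4·2 + (-3)·8 − 53| / √(16 + 9) = |-69|/5 = 69/5.

69/5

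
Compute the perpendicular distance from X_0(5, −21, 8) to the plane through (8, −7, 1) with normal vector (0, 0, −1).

The plane has equation n·(r − (8, −7, 1)) = 0, i.e. n·r = -1.
Then n·(5, −21, 8) − (−1) = −7.
|n| = √(0 + 0 + 1) = 1, so the distance is |-7|/1 = 7.

7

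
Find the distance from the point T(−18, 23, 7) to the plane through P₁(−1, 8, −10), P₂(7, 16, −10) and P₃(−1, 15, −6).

1

P₁P₂ = (8, 8, 0) and P₁P₃ = (0, 7, 4), so a normal is n = P₁P₂ × P₁P₃ = (32, −32, 56).
Then n·(−18, 23, 7) − (−848) = −72.
|n| = √(1024 + 1024 + 3136) = 72, so the distance is |-72|/72 = 1.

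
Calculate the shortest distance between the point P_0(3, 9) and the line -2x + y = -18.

The normal to the line is n = (-2, 1) with |n| = √5.
|n·P_0 − (-18)| = |3 − (-18)| = 21, so the distance is 21/√5.

21√5/5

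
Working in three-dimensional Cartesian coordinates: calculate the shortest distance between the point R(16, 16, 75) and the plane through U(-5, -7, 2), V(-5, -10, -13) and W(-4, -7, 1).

7√3/3

UV = (0, -3, -15) and UW = (1, 0, -1), so a normal is n = UV × UW = (3, -15, 3).
Then n·(16, 16, 75) - 96 = -63.
|n| = √(9 + 225 + 9) = 9√3, so the distance is |-63|/(9√3) = 7√3/3.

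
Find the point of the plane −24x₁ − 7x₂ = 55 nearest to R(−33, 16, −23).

The perpendicular from R has direction n = (−24, −7, 0): r = (−33, 16, −23) + t(−24, −7, 0).
Substitute into the plane: n·(R + tn) = 55 gives 680 + 625t = 55, so t = -1.
Foot = (−33, 16, −23) + (-1)·(−24, −7, 0) = (−9, 23, −23).

(-9, 23, -23)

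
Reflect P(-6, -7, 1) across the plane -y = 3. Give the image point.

(-6, 1, 1)

n = (0, -1, 0), |n|² = 1, n·P − 3 = 4, so t = 4/1 = 4.
Foot F = P − 4·n = (-6, -3, 1); the reflection is 2F − P = (-6, 1, 1).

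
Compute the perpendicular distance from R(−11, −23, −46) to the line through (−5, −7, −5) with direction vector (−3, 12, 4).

Direction vector d = (−3, 12, 4).
AP = (−6, −16, −41); AP·d = -338, |AP|² = 1973, |d|² = 169.
distance² = |AP|² − (AP·d)²/|d|² = 1973 − 114244/169 = 1297, so the distance is √1297.

√1297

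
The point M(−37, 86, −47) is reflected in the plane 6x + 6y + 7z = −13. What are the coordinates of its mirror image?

With n = (6, 6, 7), the signed offset is (n·M − (-13))/|n|² = -22/121 = -2/11.
M' = M − 2t·n = (−37, 86, −47) − (-4/11)·(6, 6, 7) = (−383/11, 970/11, −489/11).

(-383/11, 970/11, -489/11)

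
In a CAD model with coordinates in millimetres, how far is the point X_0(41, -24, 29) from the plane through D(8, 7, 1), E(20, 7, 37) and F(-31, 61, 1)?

1

DE = (12, 0, 36) and DF = (-39, 54, 0), so a normal is n = DE × DF = (-1944, -1404, 648).
Then n·(41, -24, 29) - (-24732) = -2484.
|n| = √(3779136 + 1971216 + 419904) = 2484, so the distance is |-2484|/2484 = 1.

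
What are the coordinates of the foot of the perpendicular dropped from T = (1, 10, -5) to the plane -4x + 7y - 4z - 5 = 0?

n = (-4, 7, -4), |n|² = 81, and n·T − 5 = 81.
t = 81/81 = 1, so the foot is T − t·n = (1, 10, -5) − 1·(-4, 7, -4) = (5, 3, -1).

(5, 3, -1)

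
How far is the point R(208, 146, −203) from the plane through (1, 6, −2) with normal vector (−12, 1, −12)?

4

The plane has equation n·(r − (1, 6, −2)) = 0, i.e. n·r = 18.
d = |(-12)·208 + 1·146 + (-12)·(-203) − 18| / √(144 + 1 + 144) = |68| / 17 = 4.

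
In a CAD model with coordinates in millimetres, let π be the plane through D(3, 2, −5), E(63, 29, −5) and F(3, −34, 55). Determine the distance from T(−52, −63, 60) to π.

1

DE = (60, 27, 0) and DF = (0, −36, 60), so a normal is n = DE × DF = (1620, −3600, −2160).
n = (1620, −3600, −2160); n·P − 8460 = 4500; |n| = 4500; distance = 4500/4500 = 1.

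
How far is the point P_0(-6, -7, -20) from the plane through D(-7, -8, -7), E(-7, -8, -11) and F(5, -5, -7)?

DE = (0, 0, -4) and DF = (12, 3, 0), so a normal is n = DE × DF = (12, -48, 0).
Then n·(-6, -7, -20) - 300 = -36.
|n| = √(144 + 2304 + 0) = 12√17, so the distance is |-36|/(12√17) = 3/√17.

3/√17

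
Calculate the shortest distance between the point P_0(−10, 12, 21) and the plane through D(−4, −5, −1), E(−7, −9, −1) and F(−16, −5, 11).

13/√41

DE = (−3, −4, 0) and DF = (−12, 0, 12), so a normal is n = DE × DF = (−48, 36, −48).
d = |(-48)·(-10) + 36·12 + (-48)·21 − 60| / √(2304 + 1296 + 2304) = |-156| / (12√41) = 13√41/41.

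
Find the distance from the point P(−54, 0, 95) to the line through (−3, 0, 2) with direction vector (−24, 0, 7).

75

Direction vector d = (−24, 0, 7).
AP = (−51, 0, 93), and AP × d = (0, −1875, 0).
|AP × d|² = 3515625 and |d|² = 625, so the distance is √(3515625/625) = √5625 = 75.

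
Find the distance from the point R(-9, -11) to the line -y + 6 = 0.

d = |0·(-9) + (-1)·(-11) − (-6)| / √(0 + 1) = |17|/1 = 17.

17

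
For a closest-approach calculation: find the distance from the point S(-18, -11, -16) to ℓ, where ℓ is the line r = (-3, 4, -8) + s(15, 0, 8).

15

Direction vector d = (15, 0, 8).
AP = (-15, -15, -8); AP·d = -289, |AP|² = 514, |d|² = 289.
distance² = |AP|² − (AP·d)²/|d|² = 514 − 83521/289 = 225, so the distance is 15.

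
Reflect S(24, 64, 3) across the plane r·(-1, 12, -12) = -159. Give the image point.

n = (-1, 12, -12), |n|² = 289, n·S − (-159) = 867, so t = 867/289 = 3.
Foot F = S − 3·n = (27, 28, 39); the reflection is 2F − S = (30, -8, 75).

(30, -8, 75)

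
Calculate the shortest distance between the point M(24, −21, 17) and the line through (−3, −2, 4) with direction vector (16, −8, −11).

Direction vector d = (16, −8, −11).
AP = (27, −19, 13), and AP × d = (313, 505, 88).
|AP × d|² = 360738 and |d|² = 441, so the distance is √(360738/441) = √818.

√818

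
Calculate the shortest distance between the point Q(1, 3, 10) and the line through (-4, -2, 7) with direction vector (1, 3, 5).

Direction vector d = (1, 3, 5).
AP = (5, 5, 3); AP·d = 35, |AP|² = 59, |d|² = 35.
distance² = |AP|² − (AP·d)²/|d|² = 59 − 1225/35 = 24, so the distance is 2√6.

2√6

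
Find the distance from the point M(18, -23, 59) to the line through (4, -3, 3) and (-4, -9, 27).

2√257

A direction vector is d = (-8, -6, 24).
AP = (14, -20, 56); AP·d = 1352, |AP|² = 3732, |d|² = 676.
distance² = |AP|² − (AP·d)²/|d|² = 3732 − 1827904/676 = 1028, so the distance is 2√257.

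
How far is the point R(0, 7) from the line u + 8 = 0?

d = |1·0 + 0·7 − (-8)| / √(1 + 0) = |8|/1 = 8.

8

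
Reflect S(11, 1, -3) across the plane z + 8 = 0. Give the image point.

n = (0, 0, 1), |n|² = 1, n·S − (-8) = 5, so t = 5/1 = 5.
Foot F = S − 5·n = (11, 1, -8); the reflection is 2F − S = (11, 1, -13).

(11, 1, -13)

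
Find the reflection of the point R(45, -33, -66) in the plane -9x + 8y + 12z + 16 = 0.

(-45, 47, 54)

n = (-9, 8, 12), |n|² = 289, n·R − (-16) = -1445, so t = -1445/289 = -5.
Foot F = R − (-5)·n = (0, 7, -6); the reflection is 2F − R = (-45, 47, 54).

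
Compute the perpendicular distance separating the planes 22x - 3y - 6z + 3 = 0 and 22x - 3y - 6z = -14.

11/23

Both planes have normal n = (22, -3, -6), |n| = 23. Any point on the first plane is at distance |(-14) − (-3)|/|n| = 11/23 from the second.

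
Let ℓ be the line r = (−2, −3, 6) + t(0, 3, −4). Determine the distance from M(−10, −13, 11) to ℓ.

Direction vector d = (0, 3, −4).
AP = (−8, −10, 5), and AP × d = (25, −32, −24).
|AP × d|² = 2225 and |d|² = 25, so the distance is √(2225/25) = √89.

√89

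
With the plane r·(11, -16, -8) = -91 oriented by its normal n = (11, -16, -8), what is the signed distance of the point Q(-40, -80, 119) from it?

n·Q − (-91) = -21.
|n| = 21, so the signed distance is -21/21 = -1.

-1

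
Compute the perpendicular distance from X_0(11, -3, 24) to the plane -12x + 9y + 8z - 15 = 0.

18/17

d = |(-12)·11 + 9·(-3) + 8·24 − 15| / √(144 + 81 + 64) = |18| / 17 = 18/17.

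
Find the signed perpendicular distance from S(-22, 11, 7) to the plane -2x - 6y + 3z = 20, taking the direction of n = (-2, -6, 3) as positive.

-3

n·S − 20 = -21.
|n| = 7, so the signed distance is -21/7 = -3.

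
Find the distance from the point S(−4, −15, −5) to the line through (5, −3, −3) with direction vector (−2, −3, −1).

Direction vector d = (−2, −3, −1).
AP = (−9, −12, −2); AP·d = 56, |AP|² = 229, |d|² = 14.
distance² = |AP|² − (AP·d)²/|d|² = 229 − 3136/14 = 5, so the distance is √5.

√5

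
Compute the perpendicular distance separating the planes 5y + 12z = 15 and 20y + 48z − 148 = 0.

Divide the second equation by 4 to match normals: 5y + 12z = 37.
With common normal n = (0, 5, 12) (|n| = 13), the distance is |15 − 37|/|n| = 22/13.

22/13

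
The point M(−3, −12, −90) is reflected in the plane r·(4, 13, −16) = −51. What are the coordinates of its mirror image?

With n = (4, 13, −16), the signed offset is (n·M − (-51))/|n|² = 1323/441 = 3.
M' = M − 2t·n = (−3, −12, −90) − 6·(4, 13, −16) = (−27, −90, 6).

(-27, -90, 6)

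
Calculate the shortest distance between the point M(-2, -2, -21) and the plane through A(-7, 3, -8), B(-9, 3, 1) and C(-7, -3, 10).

1

AB = (-2, 0, 9) and AC = (0, -6, 18), so a normal is n = AB × AC = (54, 36, 12).
Then n·(-2, -2, -21) - (-366) = -66.
|n| = √(2916 + 1296 + 144) = 66, so the distance is |-66|/66 = 1.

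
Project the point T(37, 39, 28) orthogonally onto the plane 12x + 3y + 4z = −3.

n = (12, 3, 4), |n|² = 169, and n·T − (-3) = 676.
t = 676/169 = 4, so the foot is T − t·n = (37, 39, 28) − 4·(12, 3, 4) = (−11, 27, 12).

(-11, 27, 12)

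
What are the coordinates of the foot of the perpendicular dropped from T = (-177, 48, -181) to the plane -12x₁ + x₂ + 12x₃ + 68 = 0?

(-2961/17, 812/17, -3125/17)

n = (-12, 1, 12), |n|² = 289, and n·T − (-68) = 68.
t = 68/289 = 4/17, so the foot is T − t·n = (-177, 48, -181) − (4/17)·(-12, 1, 12) = (-2961/17, 812/17, -3125/17).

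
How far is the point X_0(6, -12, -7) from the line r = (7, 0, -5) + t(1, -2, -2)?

2√17

Direction vector d = (1, -2, -2).
AP = (-1, -12, -2), and AP × d = (20, -4, 14).
|AP × d|² = 612 and |d|² = 9, so the distance is √(612/9) = √68 = 2√17.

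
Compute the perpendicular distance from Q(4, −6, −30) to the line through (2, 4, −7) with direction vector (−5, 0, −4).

Direction vector d = (−5, 0, −4).
AP = (2, −10, −23), and AP × d = (40, 123, −50).
|AP × d|² = 19229 and |d|² = 41, so the distance is √(19229/41) = √469.

√469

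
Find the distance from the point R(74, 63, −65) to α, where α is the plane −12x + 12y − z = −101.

2

n = (−12, 12, −1); n·P − (-101) = 34; |n| = 17; distance = 34/17 = 2.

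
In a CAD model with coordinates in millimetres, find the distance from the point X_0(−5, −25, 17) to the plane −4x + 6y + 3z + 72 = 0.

Normal vector n = (−4, 6, 3), and n·(−5, −25, 17) − (−72) = −7.
|n| = √(16 + 36 + 9) = √61, so the distance is |-7|/√61 = 7√61/61.

7/√61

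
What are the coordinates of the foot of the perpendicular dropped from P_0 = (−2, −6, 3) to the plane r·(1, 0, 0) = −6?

n = (1, 0, 0), |n|² = 1, and n·P_0 − (-6) = 4.
t = 4/1 = 4, so the foot is P_0 − t·n = (−2, −6, 3) − 4·(1, 0, 0) = (−6, −6, 3).

(-6, -6, 3)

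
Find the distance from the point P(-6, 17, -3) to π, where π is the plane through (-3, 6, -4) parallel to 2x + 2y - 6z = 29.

Parallel planes share the normal n = (2, 2, -6); since (-3, 6, -4) lies on the plane, its equation is 2x + 2y - 6z = 30.
Then n·(-6, 17, -3) - 30 = 10.
|n| = √(4 + 4 + 36) = 2√11, so the distance is |10|/(2√11) = 5√11/11.

5√11/11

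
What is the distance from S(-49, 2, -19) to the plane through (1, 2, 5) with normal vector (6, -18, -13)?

12/23

The plane has equation n·(r − (1, 2, 5)) = 0, i.e. n·r = -95.
Then n·(-49, 2, -19) - (-95) = 12.
|n| = √(36 + 324 + 169) = 23, so the distance is |12|/23 = 12/23.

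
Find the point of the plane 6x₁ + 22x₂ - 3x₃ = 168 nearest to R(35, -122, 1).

The perpendicular from R has direction n = (6, 22, -3): r = (35, -122, 1) + μ(6, 22, -3).
Substitute into the plane: n·(R + μn) = 168 gives -2477 + 529μ = 168, so μ = 5.
Foot = (35, -122, 1) + 5·(6, 22, -3) = (65, -12, -14).

(65, -12, -14)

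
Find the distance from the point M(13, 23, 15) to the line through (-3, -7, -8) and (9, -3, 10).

2√149

A direction vector is d = (12, 4, 18).
AP = (16, 30, 23), and AP × d = (448, -12, -296).
|AP × d|² = 288464 and |d|² = 484, so the distance is √(288464/484) = √596 = 2√149.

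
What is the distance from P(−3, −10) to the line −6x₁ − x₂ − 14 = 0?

14/√37

The normal to the line is n = (−6, −1) with |n| = √37.
|n·P − 14| = |28 − 14| = 14, so the distance is 14/√37.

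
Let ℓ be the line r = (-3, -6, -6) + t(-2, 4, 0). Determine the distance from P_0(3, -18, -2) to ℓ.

4

Direction vector d = (-2, 4, 0).
AP = (6, -12, 4), and AP × d = (-16, -8, 0).
|AP × d|² = 320 and |d|² = 20, so the distance is √(320/20) = √16 = 4.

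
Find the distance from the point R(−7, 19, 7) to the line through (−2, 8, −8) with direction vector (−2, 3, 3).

Direction vector d = (−2, 3, 3).
AP = (−5, 11, 15); AP·d = 88, |AP|² = 371, |d|² = 22.
distance² = |AP|² − (AP·d)²/|d|² = 371 − 7744/22 = 19, so the distance is √19.

√19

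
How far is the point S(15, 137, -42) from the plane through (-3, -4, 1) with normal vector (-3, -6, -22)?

The plane has equation n·(r − (-3, -4, 1)) = 0, i.e. n·r = 11.
Then n·(15, 137, -42) - 11 = 46.
|n| = √(9 + 36 + 484) = 23, so the distance is |46|/23 = 2.

2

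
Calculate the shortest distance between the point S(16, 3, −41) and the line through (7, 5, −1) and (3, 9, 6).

A direction vector is d = (−4, 4, 7).
AP = (9, −2, −40); AP·d = -324, |AP|² = 1685, |d|² = 81.
distance² = |AP|² − (AP·d)²/|d|² = 1685 − 104976/81 = 389, so the distance is √389.

√389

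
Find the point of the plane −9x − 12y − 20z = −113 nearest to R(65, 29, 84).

(29, -19, 4)

n = (−9, −12, −20), |n|² = 625, and n·R − (-113) = -2500.
t = -2500/625 = -4, so the foot is R − t·n = (65, 29, 84) − (-4)·(−9, −12, −20) = (29, −19, 4).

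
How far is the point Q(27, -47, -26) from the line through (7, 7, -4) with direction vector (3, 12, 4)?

2√274

Direction vector d = (3, 12, 4).
AP = (20, -54, -22), and AP × d = (48, -146, 402).
|AP × d|² = 185224 and |d|² = 169, so the distance is √(185224/169) = √1096 = 2√274.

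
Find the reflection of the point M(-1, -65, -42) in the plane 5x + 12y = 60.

n = (5, 12, 0), |n|² = 169, n·M − 60 = -845, so t = -845/169 = -5.
Foot F = M − (-5)·n = (24, -5, -42); the reflection is 2F − M = (49, 55, -42).

(49, 55, -42)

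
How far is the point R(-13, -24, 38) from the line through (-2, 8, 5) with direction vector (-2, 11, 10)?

√2234

Direction vector d = (-2, 11, 10).
AP = (-11, -32, 33); AP·d = 0, |AP|² = 2234, |d|² = 225.
distance² = |AP|² − (AP·d)²/|d|² = 2234 − 0/225 = 2234, so the distance is √2234.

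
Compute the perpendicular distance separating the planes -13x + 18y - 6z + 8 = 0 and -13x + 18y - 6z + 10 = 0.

Both planes have normal n = (-13, 18, -6), |n| = 23. Any point on the first plane is at distance |(-10) − (-8)|/|n| = 2/23 from the second.

2/23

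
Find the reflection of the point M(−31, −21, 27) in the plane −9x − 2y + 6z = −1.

(41, -5, -21)

n = (−9, −2, 6), |n|² = 121, n·M − (-1) = 484, so t = 484/121 = 4.
Foot F = M − 4·n = (5, −13, 3); the reflection is 2F − M = (41, −5, −21).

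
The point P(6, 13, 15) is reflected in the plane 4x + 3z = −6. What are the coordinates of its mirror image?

(-18, 13, -3)

n = (4, 0, 3), |n|² = 25, n·P − (-6) = 75, so t = 75/25 = 3.
Foot F = P − 3·n = (−6, 13, 6); the reflection is 2F − P = (−18, 13, −3).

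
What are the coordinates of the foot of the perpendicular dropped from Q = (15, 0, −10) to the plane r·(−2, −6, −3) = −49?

(17, 6, -7)

The perpendicular from Q has direction n = (−2, −6, −3): r = (15, 0, −10) + μ(−2, −6, −3).
Substitute into the plane: n·(Q + μn) = -49 gives 0 + 49μ = -49, so μ = -1.
Foot = (15, 0, −10) + (-1)·(−2, −6, −3) = (17, 6, −7).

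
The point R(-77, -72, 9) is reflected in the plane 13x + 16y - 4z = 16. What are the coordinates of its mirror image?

n = (13, 16, -4), |n|² = 441, n·R − 16 = -2205, so t = -2205/441 = -5.
Foot F = R − (-5)·n = (-12, 8, -11); the reflection is 2F − R = (53, 88, -31).

(53, 88, -31)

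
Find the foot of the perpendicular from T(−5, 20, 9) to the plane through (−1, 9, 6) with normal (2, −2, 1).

(1, 14, 12)

n = (2, −2, 1), |n|² = 9, and n·T − (-14) = -27.
t = -27/9 = -3, so the foot is T − t·n = (−5, 20, 9) − (-3)·(2, −2, 1) = (1, 14, 12).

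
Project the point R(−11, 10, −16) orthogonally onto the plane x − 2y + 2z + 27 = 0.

(-7, 2, -8)

The perpendicular from R has direction n = (1, −2, 2): r = (−11, 10, −16) + t(1, −2, 2).
Substitute into the plane: n·(R + tn) = -27 gives -63 + 9t = -27, so t = 4.
Foot = (−11, 10, −16) + 4·(1, −2, 2) = (−7, 2, −8).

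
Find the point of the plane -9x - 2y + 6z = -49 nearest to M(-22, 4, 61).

(23, 14, 31)

n = (-9, -2, 6), |n|² = 121, and n·M − (-49) = 605.
t = 605/121 = 5, so the foot is M − t·n = (-22, 4, 61) − 5·(-9, -2, 6) = (23, 14, 31).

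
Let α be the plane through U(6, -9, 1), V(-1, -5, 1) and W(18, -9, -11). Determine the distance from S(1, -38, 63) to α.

UV = (-7, 4, 0) and UW = (12, 0, -12), so a normal is n = UV × UW = (-48, -84, -48).
Then n·(1, -38, 63) - 420 = -300.
|n| = √(2304 + 7056 + 2304) = 108, so the distance is |-300|/108 = 25/9.

25/9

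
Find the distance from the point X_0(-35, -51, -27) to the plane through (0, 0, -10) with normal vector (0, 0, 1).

The plane has equation n·(r − (0, 0, -10)) = 0, i.e. n·r = -10.
d = |1·(-27) − (-10)| / √(0 + 0 + 1) = |-17| / 1 = 17.

17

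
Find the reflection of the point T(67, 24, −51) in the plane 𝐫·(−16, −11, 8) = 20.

(-61, -64, 13)

n = (−16, −11, 8), |n|² = 441, n·T − 20 = -1764, so t = -1764/441 = -4.
Foot F = T − (-4)·n = (3, −20, −19); the reflection is 2F − T = (−61, −64, 13).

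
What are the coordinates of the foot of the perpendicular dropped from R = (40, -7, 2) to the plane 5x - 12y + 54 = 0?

n = (5, -12, 0), |n|² = 169, and n·R − (-54) = 338.
t = 338/169 = 2, so the foot is R − t·n = (40, -7, 2) − 2·(5, -12, 0) = (30, 17, 2).

(30, 17, 2)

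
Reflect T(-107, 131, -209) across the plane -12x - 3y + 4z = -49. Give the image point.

n = (-12, -3, 4), |n|² = 169, n·T − (-49) = 104, so t = 104/169 = 8/13.
Foot F = T − (8/13)·n = (-1295/13, 1727/13, -2749/13); the reflection is 2F − T = (-1199/13, 1751/13, -2781/13).

(-1199/13, 1751/13, -2781/13)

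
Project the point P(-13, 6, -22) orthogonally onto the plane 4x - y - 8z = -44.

(-21, 8, -6)

n = (4, -1, -8), |n|² = 81, and n·P − (-44) = 162.
t = 162/81 = 2, so the foot is P − t·n = (-13, 6, -22) − 2·(4, -1, -8) = (-21, 8, -6).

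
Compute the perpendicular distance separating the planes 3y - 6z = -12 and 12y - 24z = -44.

Divide the second equation by 4 to match normals: 3y - 6z = -11.
Both planes have normal n = (0, 3, -6), |n| = 3√5. Any point on the first plane is at distance |(-11) − (-12)|/|n| = 1/(3√5) = √5/15 from the second.

1/(3√5)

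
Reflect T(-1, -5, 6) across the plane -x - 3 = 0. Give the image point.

n = (-1, 0, 0), |n|² = 1, n·T − 3 = -2, so t = -2/1 = -2.
Foot F = T − (-2)·n = (-3, -5, 6); the reflection is 2F − T = (-5, -5, 6).

(-5, -5, 6)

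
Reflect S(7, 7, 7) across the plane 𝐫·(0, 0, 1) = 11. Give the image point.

(7, 7, 15)

With n = (0, 0, 1), the signed offset is (n·S − 11)/|n|² = -4/1 = -4.
S' = S − 2t·n = (7, 7, 7) − (-8)·(0, 0, 1) = (7, 7, 15).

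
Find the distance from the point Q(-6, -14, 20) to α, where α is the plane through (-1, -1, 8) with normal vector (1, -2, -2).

1

The plane has equation n·(r − (-1, -1, 8)) = 0, i.e. n·r = -15.
Then n·(-6, -14, 20) - (-15) = -3.
|n| = √(1 + 4 + 4) = 3, so the distance is |-3|/3 = 1.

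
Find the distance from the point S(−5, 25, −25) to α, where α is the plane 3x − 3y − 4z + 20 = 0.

15√34/17

Normal vector n = (3, −3, −4), and n·(−5, 25, −25) − (−20) = 30.
|n| = √(9 + 9 + 16) = √34, so the distance is |30|/√34 = 30/√34.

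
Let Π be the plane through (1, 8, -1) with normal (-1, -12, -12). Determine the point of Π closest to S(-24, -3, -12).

n = (-1, -12, -12), |n|² = 289, and n·S − (-85) = 289.
t = 289/289 = 1, so the foot is S − t·n = (-24, -3, -12) − 1·(-1, -12, -12) = (-23, 9, 0).

(-23, 9, 0)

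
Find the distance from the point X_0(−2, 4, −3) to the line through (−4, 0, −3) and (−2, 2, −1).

A direction vector is d = (2, 2, 2).
AP = (2, 4, 0), and AP × d = (8, −4, −4).
|AP × d|² = 96 and |d|² = 12, so the distance is √(96/12) = √8 = 2√2.

2√2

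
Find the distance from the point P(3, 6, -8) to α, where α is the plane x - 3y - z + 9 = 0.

d = |1·3 + (-3)·6 + (-1)·(-8) − (-9)| / √(1 + 9 + 1) = |2| / √11 = 2/√11.

2√11/11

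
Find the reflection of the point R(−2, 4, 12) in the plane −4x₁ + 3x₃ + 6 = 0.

(14, 4, 0)

With n = (−4, 0, 3), the signed offset is (n·R − (-6))/|n|² = 50/25 = 2.
R' = R − 2t·n = (−2, 4, 12) − 4·(−4, 0, 3) = (14, 4, 0).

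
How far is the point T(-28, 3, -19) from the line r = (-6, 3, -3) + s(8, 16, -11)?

2√185

Direction vector d = (8, 16, -11).
AP = (-22, 0, -16), and AP × d = (256, -370, -352).
|AP × d|² = 326340 and |d|² = 441, so the distance is √(326340/441) = √740 = 2√185.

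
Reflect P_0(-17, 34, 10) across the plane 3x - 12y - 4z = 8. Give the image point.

(1, -38, -14)

With n = (3, -12, -4), the signed offset is (n·P_0 − 8)/|n|² = -507/169 = -3.
P_0' = P_0 − 2t·n = (-17, 34, 10) − (-6)·(3, -12, -4) = (1, -38, -14).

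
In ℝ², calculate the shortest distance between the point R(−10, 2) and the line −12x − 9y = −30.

44/5

d = |(-12)·(-10) + (-9)·2 − (-30)| / √(144 + 81) = |132|/15 = 44/5.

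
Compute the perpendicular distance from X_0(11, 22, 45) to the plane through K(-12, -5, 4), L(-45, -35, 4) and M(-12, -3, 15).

1

KL = (-33, -30, 0) and KM = (0, 2, 11), so a normal is n = KL × KM = (-330, 363, -66).
Then n·(11, 22, 45) - 1881 = -495.
|n| = √(108900 + 131769 + 4356) = 495, so the distance is |-495|/495 = 1.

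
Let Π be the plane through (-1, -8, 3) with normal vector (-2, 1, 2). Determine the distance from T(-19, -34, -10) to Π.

16/3

The plane has equation n·(r − (-1, -8, 3)) = 0, i.e. n·r = 0.
n = (-2, 1, 2); n·P − 0 = -16; |n| = 3; distance = 16/3.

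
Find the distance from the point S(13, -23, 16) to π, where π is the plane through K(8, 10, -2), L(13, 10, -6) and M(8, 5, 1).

11/(5√2)

KL = (5, 0, -4) and KM = (0, -5, 3), so a normal is n = KL × KM = (-20, -15, -25).
Then n·(13, -23, 16) - (-260) = -55.
|n| = √(400 + 225 + 625) = 25√2, so the distance is |-55|/(25√2) = 11/(5√2).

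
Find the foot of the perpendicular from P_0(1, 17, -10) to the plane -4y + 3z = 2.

(1, 1, 2)

The perpendicular from P_0 has direction n = (0, -4, 3): r = (1, 17, -10) + μ(0, -4, 3).
Substitute into the plane: n·(P_0 + μn) = 2 gives -98 + 25μ = 2, so μ = 4.
Foot = (1, 17, -10) + 4·(0, -4, 3) = (1, 1, 2).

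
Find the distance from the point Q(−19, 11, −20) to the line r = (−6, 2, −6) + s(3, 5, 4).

6√11

Direction vector d = (3, 5, 4).
AP = (−13, 9, −14); AP·d = -50, |AP|² = 446, |d|² = 50.
distance² = |AP|² − (AP·d)²/|d|² = 446 − 2500/50 = 396, so the distance is 6√11.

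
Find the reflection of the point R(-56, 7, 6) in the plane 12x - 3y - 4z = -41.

(40, -17, -26)

With n = (12, -3, -4), the signed offset is (n·R − (-41))/|n|² = -676/169 = -4.
R' = R − 2t·n = (-56, 7, 6) − (-8)·(12, -3, -4) = (40, -17, -26).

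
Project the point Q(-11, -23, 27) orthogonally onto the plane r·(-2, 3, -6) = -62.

The perpendicular from Q has direction n = (-2, 3, -6): r = (-11, -23, 27) + μ(-2, 3, -6).
Substitute into the plane: n·(Q + μn) = -62 gives -209 + 49μ = -62, so μ = 3.
Foot = (-11, -23, 27) + 3·(-2, 3, -6) = (-17, -14, 9).

(-17, -14, 9)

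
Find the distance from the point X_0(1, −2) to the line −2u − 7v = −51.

The normal to the line is n = (−2, −7) with |n| = √53.
|n·X_0 − (-51)| = |12 − (-51)| = 63, so the distance is 63/√53 = 63√53/53.

63/√53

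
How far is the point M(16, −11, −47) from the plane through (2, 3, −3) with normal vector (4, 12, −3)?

The plane has equation n·(r − (2, 3, −3)) = 0, i.e. n·r = 53.
Then n·(16, −11, −47) − 53 = 20.
|n| = √(16 + 144 + 9) = 13, so the distance is |20|/13 = 20/13.

20/13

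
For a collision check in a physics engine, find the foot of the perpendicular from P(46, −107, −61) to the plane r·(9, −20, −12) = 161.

(1, -7, -1)

The perpendicular from P has direction n = (9, −20, −12): r = (46, −107, −61) + μ(9, −20, −12).
Substitute into the plane: n·(P + μn) = 161 gives 3286 + 625μ = 161, so μ = -5.
Foot = (46, −107, −61) + (-5)·(9, −20, −12) = (1, −7, −1).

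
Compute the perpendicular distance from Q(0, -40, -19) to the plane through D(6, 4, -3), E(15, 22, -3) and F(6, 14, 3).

DE = (9, 18, 0) and DF = (0, 10, 6), so a normal is n = DE × DF = (108, -54, 90).
Then n·(0, -40, -19) - 162 = 288.
|n| = √(11664 + 2916 + 8100) = 18√70, so the distance is |288|/(18√70) = 16/√70.

8√70/35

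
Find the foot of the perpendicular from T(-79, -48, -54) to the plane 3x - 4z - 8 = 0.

(-1888/25, -48, -1466/25)

The perpendicular from T has direction n = (3, 0, -4): r = (-79, -48, -54) + t(3, 0, -4).
Substitute into the plane: n·(T + tn) = 8 gives -21 + 25t = 8, so t = 29/25.
Foot = (-79, -48, -54) + (29/25)·(3, 0, -4) = (-1888/25, -48, -1466/25).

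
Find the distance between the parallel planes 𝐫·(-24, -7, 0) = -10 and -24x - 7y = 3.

13/25

Both planes have normal n = (-24, -7, 0), |n| = 25. Any point on the first plane is at distance |3 − (-10)|/|n| = 13/25 from the second.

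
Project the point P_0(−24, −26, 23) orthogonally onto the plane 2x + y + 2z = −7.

(-58/3, -71/3, 83/3)

n = (2, 1, 2), |n|² = 9, and n·P_0 − (-7) = -21.
t = -21/9 = -7/3, so the foot is P_0 − t·n = (−24, −26, 23) − (-7/3)·(2, 1, 2) = (−58/3, −71/3, 83/3).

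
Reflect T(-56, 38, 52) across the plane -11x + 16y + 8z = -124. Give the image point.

n = (-11, 16, 8), |n|² = 441, n·T − (-124) = 1764, so t = 1764/441 = 4.
Foot F = T − 4·n = (-12, -26, 20); the reflection is 2F − T = (32, -90, -12).

(32, -90, -12)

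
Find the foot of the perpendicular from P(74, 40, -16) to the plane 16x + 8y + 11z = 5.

(26, 16, -49)

n = (16, 8, 11), |n|² = 441, and n·P − 5 = 1323.
t = 1323/441 = 3, so the foot is P − t·n = (74, 40, -16) − 3·(16, 8, 11) = (26, 16, -49).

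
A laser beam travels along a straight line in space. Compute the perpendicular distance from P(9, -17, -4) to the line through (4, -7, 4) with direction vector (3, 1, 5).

Direction vector d = (3, 1, 5).
AP = (5, -10, -8); AP·d = -35, |AP|² = 189, |d|² = 35.
distance² = |AP|² − (AP·d)²/|d|² = 189 − 1225/35 = 154, so the distance is √154.

√154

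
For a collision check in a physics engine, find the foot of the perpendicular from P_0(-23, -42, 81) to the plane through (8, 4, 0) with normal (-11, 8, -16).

n = (-11, 8, -16), |n|² = 441, and n·P_0 − (-56) = -1323.
t = -1323/441 = -3, so the foot is P_0 − t·n = (-23, -42, 81) − (-3)·(-11, 8, -16) = (-56, -18, 33).

(-56, -18, 33)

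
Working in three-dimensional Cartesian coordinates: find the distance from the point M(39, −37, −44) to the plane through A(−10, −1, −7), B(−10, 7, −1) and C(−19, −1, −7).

AB = (0, 8, 6) and AC = (−9, 0, 0), so a normal is n = AB × AC = (0, −54, 72).
Then n·(39, −37, −44) − (−450) = −720.
|n| = √(0 + 2916 + 5184) = 90, so the distance is |-720|/90 = 8.

8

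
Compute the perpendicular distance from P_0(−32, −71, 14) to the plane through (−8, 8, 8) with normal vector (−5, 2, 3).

10√38/19

The plane has equation n·(r − (−8, 8, 8)) = 0, i.e. n·r = 80.
Then n·(−32, −71, 14) − 80 = −20.
|n| = √(25 + 4 + 9) = √38, so the distance is |-20|/√38 = 10√38/19.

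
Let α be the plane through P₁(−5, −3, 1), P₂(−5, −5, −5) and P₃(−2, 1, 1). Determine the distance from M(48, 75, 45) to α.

22/√26

P₁P₂ = (0, −2, −6) and P₁P₃ = (3, 4, 0), so a normal is n = P₁P₂ × P₁P₃ = (24, −18, 6).
Then n·(48, 75, 45) − (−60) = 132.
|n| = √(576 + 324 + 36) = 6√26, so the distance is |132|/(6√26) = 11√26/13.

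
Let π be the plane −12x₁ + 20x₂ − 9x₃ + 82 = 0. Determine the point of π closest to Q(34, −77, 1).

The perpendicular from Q has direction n = (−12, 20, −9): r = (34, −77, 1) + t(−12, 20, −9).
Substitute into the plane: n·(Q + tn) = -82 gives -1957 + 625t = -82, so t = 3.
Foot = (34, −77, 1) + 3·(−12, 20, −9) = (−2, −17, −26).

(-2, -17, -26)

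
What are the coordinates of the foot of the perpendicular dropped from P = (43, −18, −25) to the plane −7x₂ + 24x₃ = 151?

(43, -25, -1)

n = (0, −7, 24), |n|² = 625, and n·P − 151 = -625.
t = -625/625 = -1, so the foot is P − t·n = (43, −18, −25) − (-1)·(0, −7, 24) = (43, −25, −1).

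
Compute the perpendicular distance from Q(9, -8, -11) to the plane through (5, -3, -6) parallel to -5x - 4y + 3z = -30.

Parallel planes share the normal n = (-5, -4, 3); since (5, -3, -6) lies on the plane, its equation is -5x - 4y + 3z = -31.
n = (-5, -4, 3); n·P − (-31) = -15; |n| = 5√2; distance = 15/(5√2) = 3√2/2.

3√2/2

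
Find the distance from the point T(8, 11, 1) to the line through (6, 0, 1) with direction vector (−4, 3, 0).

Direction vector d = (−4, 3, 0).
AP = (2, 11, 0); AP·d = 25, |AP|² = 125, |d|² = 25.
distance² = |AP|² − (AP·d)²/|d|² = 125 − 625/25 = 100, so the distance is 10.

10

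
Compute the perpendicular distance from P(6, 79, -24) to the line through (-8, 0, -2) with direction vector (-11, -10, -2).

9√41

Direction vector d = (-11, -10, -2).
AP = (14, 79, -22), and AP × d = (-378, 270, 729).
|AP × d|² = 747225 and |d|² = 225, so the distance is √(747225/225) = √3321 = 9√41.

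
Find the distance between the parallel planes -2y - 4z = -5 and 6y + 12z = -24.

Divide the second equation by -3 to match normals: -2y - 4z = 8.
With common normal n = (0, -2, -4) (|n| = 2√5), the distance is |(-5) − 8|/|n| = 13/(2√5).

13√5/10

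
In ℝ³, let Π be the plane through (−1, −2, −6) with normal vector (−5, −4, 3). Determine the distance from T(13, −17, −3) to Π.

√2/10

The plane has equation n·(r − (−1, −2, −6)) = 0, i.e. n·r = -5.
Then n·(13, −17, −3) − (−5) = −1.
|n| = √(25 + 16 + 9) = 5√2, so the distance is |-1|/(5√2) = 1/(5√2).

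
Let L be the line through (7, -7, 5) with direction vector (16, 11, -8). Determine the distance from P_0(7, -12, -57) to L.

Direction vector d = (16, 11, -8).
AP = (0, -5, -62); AP·d = 441, |AP|² = 3869, |d|² = 441.
distance² = |AP|² − (AP·d)²/|d|² = 3869 − 194481/441 = 3428, so the distance is 2√857.

2√857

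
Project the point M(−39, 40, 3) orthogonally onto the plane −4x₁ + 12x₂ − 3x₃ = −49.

(-23, -8, 15)

n = (−4, 12, −3), |n|² = 169, and n·M − (-49) = 676.
t = 676/169 = 4, so the foot is M − t·n = (−39, 40, 3) − 4·(−4, 12, −3) = (−23, −8, 15).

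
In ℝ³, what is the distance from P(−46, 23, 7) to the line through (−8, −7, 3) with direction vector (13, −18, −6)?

Direction vector d = (13, −18, −6).
AP = (−38, 30, 4); AP·d = -1058, |AP|² = 2360, |d|² = 529.
distance² = |AP|² − (AP·d)²/|d|² = 2360 − 1119364/529 = 244, so the distance is 2√61.

2√61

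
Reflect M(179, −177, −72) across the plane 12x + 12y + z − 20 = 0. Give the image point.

n = (12, 12, 1), |n|² = 289, n·M − 20 = -68, so t = -68/289 = -4/17.
Foot F = M − (-4/17)·n = (3091/17, −2961/17, −1220/17); the reflection is 2F − M = (3139/17, −2913/17, −1216/17).

(3139/17, -2913/17, -1216/17)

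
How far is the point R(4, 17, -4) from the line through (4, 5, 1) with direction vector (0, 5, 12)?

Direction vector d = (0, 5, 12).
AP = (0, 12, -5), and AP × d = (169, 0, 0).
|AP × d|² = 28561 and |d|² = 169, so the distance is √(28561/169) = √169 = 13.

13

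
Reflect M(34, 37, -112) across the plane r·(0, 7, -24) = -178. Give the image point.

(34, -33, 128)

With n = (0, 7, -24), the signed offset is (n·M − (-178))/|n|² = 3125/625 = 5.
M' = M − 2t·n = (34, 37, -112) − 10·(0, 7, -24) = (34, -33, 128).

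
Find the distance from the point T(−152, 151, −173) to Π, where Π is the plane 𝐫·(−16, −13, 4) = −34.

9

n = (−16, −13, 4); n·P − (-34) = -189; |n| = 21; distance = 189/21 = 9.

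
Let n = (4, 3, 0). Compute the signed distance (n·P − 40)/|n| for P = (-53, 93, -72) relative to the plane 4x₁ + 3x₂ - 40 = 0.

27/5

n·P − 40 = 27.
|n| = 5, so the signed distance is 27/5.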